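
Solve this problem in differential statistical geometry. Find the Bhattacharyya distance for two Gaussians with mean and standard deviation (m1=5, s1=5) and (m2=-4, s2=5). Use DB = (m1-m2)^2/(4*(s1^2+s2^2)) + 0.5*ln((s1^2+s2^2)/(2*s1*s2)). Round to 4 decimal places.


Bhattacharyya distance between two Gaussians:
DB = (m1-m2)^2/(4*(s1^2+s2^2)) + (1/2)*ln((s1^2+s2^2)/(2*s1*s2)).
(m1-m2)^2 = (9)^2 = 81.
s1^2+s2^2 = 25 + 25 = 50.
term1 = 81/200 = 0.405.
term2 = 0.5*ln(50/50.0) = 0.0.
DB = 0.405 + 0.0 = 0.4050

0.4050


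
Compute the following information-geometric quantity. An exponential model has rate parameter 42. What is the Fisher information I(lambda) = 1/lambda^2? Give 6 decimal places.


Fisher information for exponential: I(lambda) = 1/lambda^2.
lambda = 42, lambda^2 = 1764.
I = 1/1764 = 0.000567

0.000567


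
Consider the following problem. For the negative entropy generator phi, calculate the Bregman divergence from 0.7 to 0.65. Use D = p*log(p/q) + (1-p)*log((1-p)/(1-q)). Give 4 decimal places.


Bregman divergence with negative entropy generator:
D = p*log(p/q) + (1-p)*log((1-p)/(1-q)).
p = 0.7, q = 0.65.
p*log(p/q) = 0.7*log(0.7/0.65) = 0.051876.
(1-p)*log((1-p)/(1-q)) = 0.3*log(0.3/0.35) = -0.046245.
D = 0.051876 + -0.046245 = 0.0056

0.0056


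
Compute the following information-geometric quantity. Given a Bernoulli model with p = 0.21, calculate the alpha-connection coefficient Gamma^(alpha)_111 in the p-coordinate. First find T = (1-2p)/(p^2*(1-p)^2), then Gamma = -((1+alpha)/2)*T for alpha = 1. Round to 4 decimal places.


Skewness (Amari-Chentsov) tensor: T = (1-2p)/(p^2*(1-p)^2).
p = 0.21, 1-2p = 0.58, p^2 = 0.0441, (1-p)^2 = 0.6241.
T = 0.58/(0.0441 * 0.6241) = 21.07343.
In the p-coordinate, Gamma^(alpha) = Gamma^(0) - (alpha/2)*T with Gamma^(0) = (1/2)*g'(p) = -T/2,
so Gamma^(alpha) = -((1+alpha)/2)*T.
alpha = 1, -(1+alpha)/2 = -1.0.
Gamma = -1.0 * 21.07343 = -21.0734

-21.0734


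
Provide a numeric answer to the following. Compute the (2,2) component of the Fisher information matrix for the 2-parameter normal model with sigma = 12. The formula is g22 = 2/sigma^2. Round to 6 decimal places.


For the 2-parameter normal family, the Fisher metric has:
  g11 = 1/sigma^2, g22 = 2/sigma^2.
sigma = 12, sigma^2 = 144.
g22 = 0.013889

0.013889


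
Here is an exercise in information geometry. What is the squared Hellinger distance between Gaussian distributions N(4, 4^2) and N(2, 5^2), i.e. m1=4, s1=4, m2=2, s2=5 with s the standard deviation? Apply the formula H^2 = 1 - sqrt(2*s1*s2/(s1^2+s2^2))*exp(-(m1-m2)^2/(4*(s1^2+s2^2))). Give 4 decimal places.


Squared Hellinger distance for Gaussians:
H^2 = 1 - sqrt(2*s1*s2/(s1^2+s2^2)) * exp(-(m1-m2)^2/(4*(s1^2+s2^2))).
s1^2 = 16, s2^2 = 25, s1^2+s2^2 = 41.
sqrt(2*4*5/(41)) = 0.98773.
(m1-m2)^2 = (2)^2 = 4.
exp(-4/(4*41)) = exp(-0.02439) = 0.975905.
H^2 = 1 - 0.98773*0.975905 = 0.0361

0.0361


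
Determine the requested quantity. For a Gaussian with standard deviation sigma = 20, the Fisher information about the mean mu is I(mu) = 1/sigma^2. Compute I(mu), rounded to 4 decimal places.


The Fisher information for the mean of a normal distribution is I(mu) = 1/sigma^2.
sigma = 20, so sigma^2 = 400.
I(mu) = 1/400 = 0.0025

0.0025


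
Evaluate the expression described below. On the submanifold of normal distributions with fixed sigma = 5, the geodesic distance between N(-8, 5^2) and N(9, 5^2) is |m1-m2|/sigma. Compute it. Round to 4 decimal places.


On the fixed-variance normal subfamily, geodesic distance = |m1-m2|/sigma.
|-8 - 9| = 17.
sigma = 5.
d = 17/5 = 3.4000

3.4000


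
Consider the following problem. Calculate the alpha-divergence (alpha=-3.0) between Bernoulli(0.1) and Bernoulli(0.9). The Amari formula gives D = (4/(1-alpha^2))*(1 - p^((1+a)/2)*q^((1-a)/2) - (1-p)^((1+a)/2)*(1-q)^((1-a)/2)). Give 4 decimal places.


Amari alpha-divergence:
D = (4/(1-alpha^2))*(1 - p^((1+a)/2)*q^((1-a)/2) - (1-p)^((1+a)/2)*(1-q)^((1-a)/2)).
alpha = -3.0, p = 0.1, q = 0.9.
e1 = (1+alpha)/2 = -1.0, e2 = (1-alpha)/2 = 2.0.
t1 = p^e1 * q^e2 = 0.1^-1.0 * 0.9^2.0 = 8.1.
t2 = (1-p)^e1 * (1-q)^e2 = 0.9^-1.0 * 0.1^2.0 = 0.011111.
4/(1-alpha^2) = -0.5.
D = -0.5*(1 - 8.1 - 0.011111) = 3.5556

3.5556


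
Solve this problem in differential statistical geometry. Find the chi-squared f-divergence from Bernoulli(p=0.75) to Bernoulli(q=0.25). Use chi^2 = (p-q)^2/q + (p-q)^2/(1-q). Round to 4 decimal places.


Chi-squared divergence between Bernoulli distributions:
chi^2 = (p-q)^2/q + (p-q)^2/(1-q).
p = 0.75, q = 0.25, p-q = 0.5.
(p-q)^2 = 0.25.
term1 = 0.25/0.25 = 1.0.
term2 = 0.25/0.75 = 0.333333.
chi^2 = 1.0 + 0.333333 = 1.3333

1.3333


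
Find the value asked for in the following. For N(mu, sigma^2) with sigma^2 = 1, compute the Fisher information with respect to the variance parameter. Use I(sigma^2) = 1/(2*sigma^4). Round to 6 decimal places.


Fisher information for variance: I(sigma^2) = 1/(2*sigma^4).
sigma^2 = 1, so sigma^4 = 1.
I = 1/(2*1) = 1/2 = 0.500000

0.500000


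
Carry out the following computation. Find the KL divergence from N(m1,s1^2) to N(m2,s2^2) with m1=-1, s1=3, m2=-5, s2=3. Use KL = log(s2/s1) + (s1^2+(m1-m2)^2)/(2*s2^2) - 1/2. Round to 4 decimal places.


KL divergence between normal distributions:
KL = log(s2/s1) + (s1^2 + (m1-m2)^2)/(2*s2^2) - 1/2.
log(3/3) = 0.0.
(3^2 + (-1--5)^2)/(2*3^2) = (9 + 16)/18 = 1.388889.
KL = 0.0 + 1.388889 - 0.5 = 0.8889

0.8889


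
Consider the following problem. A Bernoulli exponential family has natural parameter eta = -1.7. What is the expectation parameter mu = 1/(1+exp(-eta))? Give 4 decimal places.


Dual coordinate (expectation parameter) for Bernoulli:
mu = 1/(1+exp(-eta)).
eta = -1.7.
exp(-eta) = exp(1.7) = 5.473947.
mu = 1/(1+5.473947) = 0.1545

0.1545


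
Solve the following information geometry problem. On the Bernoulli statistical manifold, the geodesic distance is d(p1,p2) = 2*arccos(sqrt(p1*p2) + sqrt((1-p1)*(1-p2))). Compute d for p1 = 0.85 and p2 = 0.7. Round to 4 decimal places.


Geodesic distance on Bernoulli manifold:
d(p1,p2) = 2*arccos(sqrt(p1*p2) + sqrt((1-p1)*(1-p2))).
sqrt(p1*p2) = sqrt(0.85*0.7) = 0.771362.
sqrt((1-p1)*(1-p2)) = sqrt(0.15*0.3) = 0.212132.
arg = 0.771362 + 0.212132 = 0.983494.
d = 2*arccos(0.983494) = 0.3639

0.3639


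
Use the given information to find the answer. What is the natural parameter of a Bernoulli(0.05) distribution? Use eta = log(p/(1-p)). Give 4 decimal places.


Natural parameter for Bernoulli: eta = log(p/(1-p)).
p = 0.05, 1-p = 0.95.
p/(1-p) = 0.052632.
eta = log(0.052632) = -2.9444

-2.9444


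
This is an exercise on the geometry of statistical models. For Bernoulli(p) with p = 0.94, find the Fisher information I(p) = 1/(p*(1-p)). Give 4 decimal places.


For Bernoulli(p), Fisher information is I(p) = 1/(p*(1-p)).
p = 0.94, 1-p = 0.06.
p*(1-p) = 0.0564.
I(p) = 1/0.0564 = 17.7305

17.7305


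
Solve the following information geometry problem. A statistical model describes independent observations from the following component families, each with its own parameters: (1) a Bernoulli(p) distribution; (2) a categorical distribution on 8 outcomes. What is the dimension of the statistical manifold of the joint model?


The dimension of a statistical manifold equals the number of free
(independent) real parameters of the model. For a product of independent
blocks the parameter counts add.
- Bernoulli (p): 1.
- categorical on 8 outcomes (probabilities sum to 1): 8-1 = 7.
Total = 1 + 7 = 8.
Dimension = 8

8


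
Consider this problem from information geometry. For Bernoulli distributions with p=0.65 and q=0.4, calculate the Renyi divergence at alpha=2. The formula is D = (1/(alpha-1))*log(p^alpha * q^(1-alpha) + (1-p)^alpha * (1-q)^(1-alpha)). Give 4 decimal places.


Renyi divergence of order alpha between Bernoulli distributions:
D = (1/(alpha-1))*log(p^alpha * q^(1-alpha) + (1-p)^alpha * (1-q)^(1-alpha)).
alpha = 2, p = 0.65, q = 0.4.
p^alpha * q^(1-alpha) = 0.65^2 * 0.4^-1 = 1.05625.
(1-p)^alpha * (1-q)^(1-alpha) = 0.35^2 * 0.6^-1 = 0.204167.
sum = 1.05625 + 0.204167 = 1.260417.
D = (1/1)*log(1.260417) = 0.2314

0.2314


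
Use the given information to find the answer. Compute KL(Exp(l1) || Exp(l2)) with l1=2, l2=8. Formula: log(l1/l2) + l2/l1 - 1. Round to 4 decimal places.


KL divergence for exponential family:
KL = log(l1/l2) + l2/l1 - 1.
log(2/8) = -1.386294.
8/2 = 4.0.
KL = -1.386294 + 4.0 - 1 = 1.6137

1.6137


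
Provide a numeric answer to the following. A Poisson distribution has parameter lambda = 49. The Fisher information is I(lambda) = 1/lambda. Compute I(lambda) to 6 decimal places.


Fisher information for Poisson: I(lambda) = 1/lambda.
lambda = 49.
I(lambda) = 1/49 = 0.020408

0.020408


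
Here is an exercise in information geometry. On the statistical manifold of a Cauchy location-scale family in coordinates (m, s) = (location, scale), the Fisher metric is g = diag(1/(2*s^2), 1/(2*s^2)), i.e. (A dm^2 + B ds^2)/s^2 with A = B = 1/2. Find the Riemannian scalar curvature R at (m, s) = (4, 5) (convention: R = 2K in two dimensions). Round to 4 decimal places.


The metric has the form g = (A dm^2 + B ds^2)/s^2 with A = 1/2, B = 1/2.
Substitute u = sqrt(A/B)*m: g = B*(du^2 + ds^2)/s^2, i.e. B times the
Poincare upper half-plane metric, which has constant Gaussian curvature -1.
Scaling a 2D metric by a constant c divides the Gaussian curvature by c,
so K = -1/B = -1/(1/2) = -2.0000 everywhere (the point (m, s) = (4, 5) is irrelevant:
the curvature is constant).
Scalar curvature in dimension 2: R = 2K = -2/(1/2) = -4.0000.

-4.0000


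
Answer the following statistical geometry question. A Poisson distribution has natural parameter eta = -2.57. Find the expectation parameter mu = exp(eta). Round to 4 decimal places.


Expectation parameter for Poisson exponential family:
mu = exp(eta).
eta = -2.57.
mu = exp(-2.57) = 0.0765

0.0765


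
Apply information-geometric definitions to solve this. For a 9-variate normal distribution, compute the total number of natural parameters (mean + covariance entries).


Exponential family dimension calculation:
For 9-dim MVN: mean has 9 params, covariance has 9*10/2 = 45 unique entries.
Total dim = 9 + 45 = 54.

54


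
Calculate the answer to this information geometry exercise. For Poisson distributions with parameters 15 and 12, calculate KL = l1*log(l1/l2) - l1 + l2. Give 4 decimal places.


KL divergence for Poisson:
KL = l1*log(l1/l2) - l1 + l2.
l1 = 15, l2 = 12.
log(15/12) = 0.223144.
l1*log(l1/l2) = 15 * 0.223144 = 3.347153.
KL = 3.347153 - 15 + 12 = 0.3472

0.3472


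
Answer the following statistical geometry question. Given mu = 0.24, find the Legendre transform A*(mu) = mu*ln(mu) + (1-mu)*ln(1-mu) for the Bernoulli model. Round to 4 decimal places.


Legendre transform for Bernoulli:
A*(mu) = mu*log(mu) + (1-mu)*log(1-mu).
mu = 0.24, 1-mu = 0.76.
mu*log(mu) = 0.24*log(0.24) = -0.342508.
(1-mu)*log(1-mu) = 0.76*log(0.76) = -0.208572.
A* = -0.342508 + -0.208572 = -0.5511

-0.5511


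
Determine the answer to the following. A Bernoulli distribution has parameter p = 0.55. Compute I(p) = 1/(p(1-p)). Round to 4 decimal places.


For Bernoulli(p), Fisher information is I(p) = 1/(p*(1-p)).
p = 0.55, 1-p = 0.45.
p*(1-p) = 0.2475.
I(p) = 1/0.2475 = 4.0404

4.0404


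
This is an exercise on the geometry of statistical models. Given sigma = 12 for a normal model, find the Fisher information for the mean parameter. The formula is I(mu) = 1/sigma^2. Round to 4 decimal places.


The Fisher information for the mean of a normal distribution is I(mu) = 1/sigma^2.
sigma = 12, so sigma^2 = 144.
I(mu) = 1/144 = 0.0069

0.0069


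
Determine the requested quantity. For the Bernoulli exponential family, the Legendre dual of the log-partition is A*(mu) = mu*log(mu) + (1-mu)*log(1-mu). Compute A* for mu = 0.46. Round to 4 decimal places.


Legendre transform for Bernoulli:
A*(mu) = mu*log(mu) + (1-mu)*log(1-mu).
mu = 0.46, 1-mu = 0.54.
mu*log(mu) = 0.46*log(0.46) = -0.357203.
(1-mu)*log(1-mu) = 0.54*log(0.54) = -0.332741.
A* = -0.357203 + -0.332741 = -0.6899

-0.6899


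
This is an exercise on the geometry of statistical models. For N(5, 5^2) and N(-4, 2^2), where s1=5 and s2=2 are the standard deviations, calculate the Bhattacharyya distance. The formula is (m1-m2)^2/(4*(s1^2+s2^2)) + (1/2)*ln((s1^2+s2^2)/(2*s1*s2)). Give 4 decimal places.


Bhattacharyya distance between two Gaussians:
DB = (m1-m2)^2/(4*(s1^2+s2^2)) + (1/2)*ln((s1^2+s2^2)/(2*s1*s2)).
(m1-m2)^2 = (9)^2 = 81.
s1^2+s2^2 = 25 + 4 = 29.
term1 = 81/116 = 0.698276.
term2 = 0.5*ln(29/20.0) = 0.185782.
DB = 0.698276 + 0.185782 = 0.8841

0.8841


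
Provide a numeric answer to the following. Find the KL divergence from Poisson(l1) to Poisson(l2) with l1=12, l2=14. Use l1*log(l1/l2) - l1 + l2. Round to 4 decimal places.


KL divergence for Poisson:
KL = l1*log(l1/l2) - l1 + l2.
l1 = 12, l2 = 14.
log(12/14) = -0.154151.
l1*log(l1/l2) = 12 * -0.154151 = -1.849808.
KL = -1.849808 - 12 + 14 = 0.1502

0.1502


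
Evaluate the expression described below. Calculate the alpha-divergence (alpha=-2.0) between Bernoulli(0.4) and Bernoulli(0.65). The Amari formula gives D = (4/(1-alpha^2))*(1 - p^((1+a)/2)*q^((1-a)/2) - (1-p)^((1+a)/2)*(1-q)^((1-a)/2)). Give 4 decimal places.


Amari alpha-divergence:
D = (4/(1-alpha^2))*(1 - p^((1+a)/2)*q^((1-a)/2) - (1-p)^((1+a)/2)*(1-q)^((1-a)/2)).
alpha = -2.0, p = 0.4, q = 0.65.
e1 = (1+alpha)/2 = -0.5, e2 = (1-alpha)/2 = 1.5.
t1 = p^e1 * q^e2 = 0.4^-0.5 * 0.65^1.5 = 0.828591.
t2 = (1-p)^e1 * (1-q)^e2 = 0.6^-0.5 * 0.35^1.5 = 0.267317.
4/(1-alpha^2) = -1.333333.
D = -1.333333*(1 - 0.828591 - 0.267317) = 0.1279

0.1279


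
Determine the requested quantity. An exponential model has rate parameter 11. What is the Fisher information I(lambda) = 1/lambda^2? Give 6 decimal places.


Fisher information for exponential: I(lambda) = 1/lambda^2.
lambda = 11, lambda^2 = 121.
I = 1/121 = 0.008264

0.008264


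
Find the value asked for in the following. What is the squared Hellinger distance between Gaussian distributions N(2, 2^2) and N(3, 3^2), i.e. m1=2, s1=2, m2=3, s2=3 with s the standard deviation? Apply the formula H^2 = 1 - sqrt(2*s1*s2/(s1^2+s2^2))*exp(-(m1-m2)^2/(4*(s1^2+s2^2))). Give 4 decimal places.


Squared Hellinger distance for Gaussians:
H^2 = 1 - sqrt(2*s1*s2/(s1^2+s2^2)) * exp(-(m1-m2)^2/(4*(s1^2+s2^2))).
s1^2 = 4, s2^2 = 9, s1^2+s2^2 = 13.
sqrt(2*2*3/(13)) = 0.960769.
(m1-m2)^2 = (-1)^2 = 1.
exp(-1/(4*13)) = exp(-0.019231) = 0.980953.
H^2 = 1 - 0.960769*0.980953 = 0.0575

0.0575


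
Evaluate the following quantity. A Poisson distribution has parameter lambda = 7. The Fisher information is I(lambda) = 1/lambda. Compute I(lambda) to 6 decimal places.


Fisher information for Poisson: I(lambda) = 1/lambda.
lambda = 7.
I(lambda) = 1/7 = 0.142857

0.142857


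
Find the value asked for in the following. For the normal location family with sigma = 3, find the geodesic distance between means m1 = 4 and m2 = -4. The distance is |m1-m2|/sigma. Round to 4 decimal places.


On the fixed-variance normal subfamily, geodesic distance = |m1-m2|/sigma.
|4 - -4| = 8.
sigma = 3.
d = 8/3 = 2.6667

2.6667


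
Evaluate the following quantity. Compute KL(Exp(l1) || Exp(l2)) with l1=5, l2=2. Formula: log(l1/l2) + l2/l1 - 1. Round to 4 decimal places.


KL divergence for exponential family:
KL = log(l1/l2) + l2/l1 - 1.
log(5/2) = 0.916291.
2/5 = 0.4.
KL = 0.916291 + 0.4 - 1 = 0.3163

0.3163


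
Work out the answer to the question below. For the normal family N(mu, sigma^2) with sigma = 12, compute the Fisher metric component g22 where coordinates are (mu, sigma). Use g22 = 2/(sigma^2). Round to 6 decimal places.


For the 2-parameter normal family, the Fisher metric has:
  g11 = 1/sigma^2, g22 = 2/sigma^2.
sigma = 12, sigma^2 = 144.
g22 = 0.013889

0.013889


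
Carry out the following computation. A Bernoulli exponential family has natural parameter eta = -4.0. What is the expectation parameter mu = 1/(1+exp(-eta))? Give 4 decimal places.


Dual coordinate (expectation parameter) for Bernoulli:
mu = 1/(1+exp(-eta)).
eta = -4.0.
exp(-eta) = exp(4.0) = 54.59815.
mu = 1/(1+54.59815) = 0.0180

0.0180


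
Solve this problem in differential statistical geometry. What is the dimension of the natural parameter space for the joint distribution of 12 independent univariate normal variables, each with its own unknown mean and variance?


Exponential family dimension calculation:
Each univariate normal has two natural parameters (mu/sigma^2 and -1/(2 sigma^2)).
With 12 independent components, dim = 2 * 12 = 24.

24


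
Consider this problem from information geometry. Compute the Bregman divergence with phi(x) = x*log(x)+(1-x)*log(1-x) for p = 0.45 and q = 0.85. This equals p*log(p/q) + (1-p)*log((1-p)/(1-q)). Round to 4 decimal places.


Bregman divergence with negative entropy generator:
D = p*log(p/q) + (1-p)*log((1-p)/(1-q)).
p = 0.45, q = 0.85.
p*log(p/q) = 0.45*log(0.45/0.85) = -0.286195.
(1-p)*log((1-p)/(1-q)) = 0.55*log(0.55/0.15) = 0.714606.
D = -0.286195 + 0.714606 = 0.4284

0.4284


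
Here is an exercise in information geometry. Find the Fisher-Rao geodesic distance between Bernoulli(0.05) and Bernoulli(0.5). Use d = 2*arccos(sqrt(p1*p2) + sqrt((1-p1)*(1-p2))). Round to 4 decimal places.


Geodesic distance on Bernoulli manifold:
d(p1,p2) = 2*arccos(sqrt(p1*p2) + sqrt((1-p1)*(1-p2))).
sqrt(p1*p2) = sqrt(0.05*0.5) = 0.158114.
sqrt((1-p1)*(1-p2)) = sqrt(0.95*0.5) = 0.689202.
arg = 0.158114 + 0.689202 = 0.847316.
d = 2*arccos(0.847316) = 1.1198

1.1198


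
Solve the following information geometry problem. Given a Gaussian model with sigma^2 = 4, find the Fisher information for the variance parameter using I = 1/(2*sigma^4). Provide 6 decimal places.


Fisher information for variance: I(sigma^2) = 1/(2*sigma^4).
sigma^2 = 4, so sigma^4 = 16.
I = 1/(2*16) = 1/32 = 0.031250

0.031250


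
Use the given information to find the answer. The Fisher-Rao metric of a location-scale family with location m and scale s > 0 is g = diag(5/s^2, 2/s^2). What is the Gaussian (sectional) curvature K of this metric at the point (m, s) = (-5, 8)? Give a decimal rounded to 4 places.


The metric has the form g = (A dm^2 + B ds^2)/s^2 with A = 5, B = 2.
Substitute u = sqrt(A/B)*m: g = B*(du^2 + ds^2)/s^2, i.e. B times the
Poincare upper half-plane metric, which has constant Gaussian curvature -1.
Scaling a 2D metric by a constant c divides the Gaussian curvature by c,
so K = -1/B = -1/(2) = -0.5000 everywhere (the point (m, s) = (-5, 8) is irrelevant:
the curvature is constant).
The requested Gaussian curvature is K = -0.5000.

-0.5000


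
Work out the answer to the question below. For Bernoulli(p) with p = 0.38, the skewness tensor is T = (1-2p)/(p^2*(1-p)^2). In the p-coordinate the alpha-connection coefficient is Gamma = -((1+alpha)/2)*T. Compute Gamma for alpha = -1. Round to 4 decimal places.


Skewness (Amari-Chentsov) tensor: T = (1-2p)/(p^2*(1-p)^2).
p = 0.38, 1-2p = 0.24, p^2 = 0.1444, (1-p)^2 = 0.3844.
T = 0.24/(0.1444 * 0.3844) = 4.323751.
In the p-coordinate, Gamma^(alpha) = Gamma^(0) - (alpha/2)*T with Gamma^(0) = (1/2)*g'(p) = -T/2,
so Gamma^(alpha) = -((1+alpha)/2)*T.
alpha = -1, -(1+alpha)/2 = 0.0.
Gamma = 0.0 * 4.323751 = 0.0000

0.0000


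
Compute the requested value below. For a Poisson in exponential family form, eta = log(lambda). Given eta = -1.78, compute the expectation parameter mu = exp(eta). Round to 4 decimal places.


Expectation parameter for Poisson exponential family:
mu = exp(eta).
eta = -1.78.
mu = exp(-1.78) = 0.1686

0.1686


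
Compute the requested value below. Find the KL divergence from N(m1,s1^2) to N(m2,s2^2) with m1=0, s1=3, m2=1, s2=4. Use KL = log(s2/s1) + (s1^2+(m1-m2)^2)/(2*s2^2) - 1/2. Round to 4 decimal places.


KL divergence between normal distributions:
KL = log(s2/s1) + (s1^2 + (m1-m2)^2)/(2*s2^2) - 1/2.
log(4/3) = 0.287682.
(3^2 + (0-1)^2)/(2*4^2) = (9 + 1)/32 = 0.3125.
KL = 0.287682 + 0.3125 - 0.5 = 0.1002

0.1002


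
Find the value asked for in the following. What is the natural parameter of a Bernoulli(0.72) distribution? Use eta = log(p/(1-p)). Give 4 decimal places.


Natural parameter for Bernoulli: eta = log(p/(1-p)).
p = 0.72, 1-p = 0.28.
p/(1-p) = 2.571429.
eta = log(2.571429) = 0.9445

0.9445


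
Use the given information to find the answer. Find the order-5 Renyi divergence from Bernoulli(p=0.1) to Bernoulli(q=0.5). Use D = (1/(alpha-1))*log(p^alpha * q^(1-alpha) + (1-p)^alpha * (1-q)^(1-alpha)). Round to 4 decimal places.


Renyi divergence of order alpha between Bernoulli distributions:
D = (1/(alpha-1))*log(p^alpha * q^(1-alpha) + (1-p)^alpha * (1-q)^(1-alpha)).
alpha = 5, p = 0.1, q = 0.5.
p^alpha * q^(1-alpha) = 0.1^5 * 0.5^-4 = 0.00016.
(1-p)^alpha * (1-q)^(1-alpha) = 0.9^5 * 0.5^-4 = 9.44784.
sum = 0.00016 + 9.44784 = 9.448.
D = (1/4)*log(9.448) = 0.5615

0.5615


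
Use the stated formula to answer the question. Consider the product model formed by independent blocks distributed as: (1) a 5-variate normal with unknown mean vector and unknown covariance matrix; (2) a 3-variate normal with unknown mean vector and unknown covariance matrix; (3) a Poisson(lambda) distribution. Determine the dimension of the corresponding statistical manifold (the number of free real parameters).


The dimension of a statistical manifold equals the number of free
(independent) real parameters of the model. For a product of independent
blocks the parameter counts add.
- 5-variate normal: 5 (mean) + 5*6/2 = 15 (symmetric covariance) = 20.
- 3-variate normal: 3 (mean) + 3*4/2 = 6 (symmetric covariance) = 9.
- Poisson (lambda): 1.
Total = 20 + 9 + 1 = 30.
Dimension = 30

30


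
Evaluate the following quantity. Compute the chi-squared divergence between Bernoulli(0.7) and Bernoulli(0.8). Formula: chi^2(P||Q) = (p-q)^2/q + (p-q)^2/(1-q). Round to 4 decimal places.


Chi-squared divergence between Bernoulli distributions:
chi^2 = (p-q)^2/q + (p-q)^2/(1-q).
p = 0.7, q = 0.8, p-q = -0.1.
(p-q)^2 = 0.01.
term1 = 0.01/0.8 = 0.0125.
term2 = 0.01/0.2 = 0.05.
chi^2 = 0.0125 + 0.05 = 0.0625

0.0625


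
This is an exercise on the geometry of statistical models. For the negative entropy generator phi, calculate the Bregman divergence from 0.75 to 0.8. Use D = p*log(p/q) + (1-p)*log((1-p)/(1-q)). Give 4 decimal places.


Bregman divergence with negative entropy generator:
D = p*log(p/q) + (1-p)*log((1-p)/(1-q)).
p = 0.75, q = 0.8.
p*log(p/q) = 0.75*log(0.75/0.8) = -0.048404.
(1-p)*log((1-p)/(1-q)) = 0.25*log(0.25/0.2) = 0.055786.
D = -0.048404 + 0.055786 = 0.0074

0.0074


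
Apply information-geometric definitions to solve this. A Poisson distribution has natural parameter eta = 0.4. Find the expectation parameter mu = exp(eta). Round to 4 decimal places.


Expectation parameter for Poisson exponential family:
mu = exp(eta).
eta = 0.4.
mu = exp(0.4) = 1.4918

1.4918


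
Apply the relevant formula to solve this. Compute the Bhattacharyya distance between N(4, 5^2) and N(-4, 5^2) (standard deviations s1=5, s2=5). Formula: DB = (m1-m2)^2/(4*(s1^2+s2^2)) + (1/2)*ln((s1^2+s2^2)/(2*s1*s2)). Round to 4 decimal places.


Bhattacharyya distance between two Gaussians:
DB = (m1-m2)^2/(4*(s1^2+s2^2)) + (1/2)*ln((s1^2+s2^2)/(2*s1*s2)).
(m1-m2)^2 = (8)^2 = 64.
s1^2+s2^2 = 25 + 25 = 50.
term1 = 64/200 = 0.32.
term2 = 0.5*ln(50/50.0) = 0.0.
DB = 0.32 + 0.0 = 0.3200

0.3200


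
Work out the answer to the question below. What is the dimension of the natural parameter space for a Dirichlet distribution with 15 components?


Exponential family dimension calculation:
Dirichlet with 15 components has 15 natural parameters.

15


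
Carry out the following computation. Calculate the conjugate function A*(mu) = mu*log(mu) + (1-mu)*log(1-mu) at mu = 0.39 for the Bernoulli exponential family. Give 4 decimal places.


Legendre transform for Bernoulli:
A*(mu) = mu*log(mu) + (1-mu)*log(1-mu).
mu = 0.39, 1-mu = 0.61.
mu*log(mu) = 0.39*log(0.39) = -0.367227.
(1-mu)*log(1-mu) = 0.61*log(0.61) = -0.301521.
A* = -0.367227 + -0.301521 = -0.6687

-0.6687


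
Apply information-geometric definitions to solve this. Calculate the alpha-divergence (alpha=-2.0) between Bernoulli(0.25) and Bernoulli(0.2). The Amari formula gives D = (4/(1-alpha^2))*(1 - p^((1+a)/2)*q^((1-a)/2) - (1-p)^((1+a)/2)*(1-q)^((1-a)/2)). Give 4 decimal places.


Amari alpha-divergence:
D = (4/(1-alpha^2))*(1 - p^((1+a)/2)*q^((1-a)/2) - (1-p)^((1+a)/2)*(1-q)^((1-a)/2)).
alpha = -2.0, p = 0.25, q = 0.2.
e1 = (1+alpha)/2 = -0.5, e2 = (1-alpha)/2 = 1.5.
t1 = p^e1 * q^e2 = 0.25^-0.5 * 0.2^1.5 = 0.178885.
t2 = (1-p)^e1 * (1-q)^e2 = 0.75^-0.5 * 0.8^1.5 = 0.826236.
4/(1-alpha^2) = -1.333333.
D = -1.333333*(1 - 0.178885 - 0.826236) = 0.0068

0.0068


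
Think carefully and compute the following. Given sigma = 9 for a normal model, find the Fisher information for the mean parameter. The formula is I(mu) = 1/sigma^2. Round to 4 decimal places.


The Fisher information for the mean of a normal distribution is I(mu) = 1/sigma^2.
sigma = 9, so sigma^2 = 81.
I(mu) = 1/81 = 0.0123

0.0123


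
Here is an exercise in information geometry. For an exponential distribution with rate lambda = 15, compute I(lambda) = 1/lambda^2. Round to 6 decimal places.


Fisher information for exponential: I(lambda) = 1/lambda^2.
lambda = 15, lambda^2 = 225.
I = 1/225 = 0.004444

0.004444


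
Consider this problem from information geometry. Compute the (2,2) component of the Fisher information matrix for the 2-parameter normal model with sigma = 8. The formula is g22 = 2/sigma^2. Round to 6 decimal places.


For the 2-parameter normal family, the Fisher metric has:
  g11 = 1/sigma^2, g22 = 2/sigma^2.
sigma = 8, sigma^2 = 64.
g22 = 0.031250

0.031250


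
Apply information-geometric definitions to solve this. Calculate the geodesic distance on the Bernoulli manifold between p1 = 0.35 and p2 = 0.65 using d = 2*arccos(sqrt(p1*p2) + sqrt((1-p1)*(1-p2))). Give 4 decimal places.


Geodesic distance on Bernoulli manifold:
d(p1,p2) = 2*arccos(sqrt(p1*p2) + sqrt((1-p1)*(1-p2))).
sqrt(p1*p2) = sqrt(0.35*0.65) = 0.47697.
sqrt((1-p1)*(1-p2)) = sqrt(0.65*0.35) = 0.47697.
arg = 0.47697 + 0.47697 = 0.953939.
d = 2*arccos(0.953939) = 0.6094

0.6094


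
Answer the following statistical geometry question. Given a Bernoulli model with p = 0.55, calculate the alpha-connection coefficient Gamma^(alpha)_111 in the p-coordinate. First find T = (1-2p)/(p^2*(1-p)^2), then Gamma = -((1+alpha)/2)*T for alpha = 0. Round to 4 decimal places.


Skewness (Amari-Chentsov) tensor: T = (1-2p)/(p^2*(1-p)^2).
p = 0.55, 1-2p = -0.1, p^2 = 0.3025, (1-p)^2 = 0.2025.
T = -0.1/(0.3025 * 0.2025) = -1.632486.
In the p-coordinate, Gamma^(alpha) = Gamma^(0) - (alpha/2)*T with Gamma^(0) = (1/2)*g'(p) = -T/2,
so Gamma^(alpha) = -((1+alpha)/2)*T.
alpha = 0, -(1+alpha)/2 = -0.5.
Gamma = -0.5 * -1.632486 = 0.8162

0.8162


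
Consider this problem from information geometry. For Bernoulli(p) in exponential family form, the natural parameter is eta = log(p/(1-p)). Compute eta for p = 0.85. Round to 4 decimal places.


Natural parameter for Bernoulli: eta = log(p/(1-p)).
p = 0.85, 1-p = 0.15.
p/(1-p) = 5.666667.
eta = log(5.666667) = 1.7346

1.7346


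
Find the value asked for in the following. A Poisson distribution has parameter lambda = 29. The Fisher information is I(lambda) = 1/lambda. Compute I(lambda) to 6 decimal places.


Fisher information for Poisson: I(lambda) = 1/lambda.
lambda = 29.
I(lambda) = 1/29 = 0.034483

0.034483


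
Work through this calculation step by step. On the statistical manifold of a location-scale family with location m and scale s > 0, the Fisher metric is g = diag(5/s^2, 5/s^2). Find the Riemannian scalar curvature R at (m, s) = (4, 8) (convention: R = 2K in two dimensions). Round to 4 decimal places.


The metric has the form g = (A dm^2 + B ds^2)/s^2 with A = 5, B = 5.
Substitute u = sqrt(A/B)*m: g = B*(du^2 + ds^2)/s^2, i.e. B times the
Poincare upper half-plane metric, which has constant Gaussian curvature -1.
Scaling a 2D metric by a constant c divides the Gaussian curvature by c,
so K = -1/B = -1/(5) = -0.2000 everywhere (the point (m, s) = (4, 8) is irrelevant:
the curvature is constant).
Scalar curvature in dimension 2: R = 2K = -2/(5) = -0.4000.

-0.4000


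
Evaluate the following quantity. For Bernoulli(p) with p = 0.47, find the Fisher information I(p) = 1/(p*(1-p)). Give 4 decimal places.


For Bernoulli(p), Fisher information is I(p) = 1/(p*(1-p)).
p = 0.47, 1-p = 0.53.
p*(1-p) = 0.2491.
I(p) = 1/0.2491 = 4.0145

4.0145


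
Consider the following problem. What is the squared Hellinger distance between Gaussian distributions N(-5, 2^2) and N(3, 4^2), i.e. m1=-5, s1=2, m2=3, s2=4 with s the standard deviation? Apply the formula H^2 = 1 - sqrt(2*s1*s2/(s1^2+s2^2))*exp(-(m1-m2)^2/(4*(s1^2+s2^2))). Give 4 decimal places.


Squared Hellinger distance for Gaussians:
H^2 = 1 - sqrt(2*s1*s2/(s1^2+s2^2)) * exp(-(m1-m2)^2/(4*(s1^2+s2^2))).
s1^2 = 4, s2^2 = 16, s1^2+s2^2 = 20.
sqrt(2*2*4/(20)) = 0.894427.
(m1-m2)^2 = (-8)^2 = 64.
exp(-64/(4*20)) = exp(-0.8) = 0.449329.
H^2 = 1 - 0.894427*0.449329 = 0.5981

0.5981


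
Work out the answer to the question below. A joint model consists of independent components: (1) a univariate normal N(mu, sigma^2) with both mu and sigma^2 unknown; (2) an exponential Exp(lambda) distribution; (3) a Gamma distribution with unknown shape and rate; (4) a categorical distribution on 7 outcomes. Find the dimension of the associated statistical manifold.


The dimension of a statistical manifold equals the number of free
(independent) real parameters of the model. For a product of independent
blocks the parameter counts add.
- normal (mu, sigma^2): 2.
- exponential (lambda): 1.
- Gamma (shape, rate): 2.
- categorical on 7 outcomes (probabilities sum to 1): 7-1 = 6.
Total = 2 + 1 + 2 + 6 = 11.
Dimension = 11

11


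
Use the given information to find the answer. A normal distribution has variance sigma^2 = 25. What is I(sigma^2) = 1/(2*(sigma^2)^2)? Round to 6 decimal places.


Fisher information for variance: I(sigma^2) = 1/(2*sigma^4).
sigma^2 = 25, so sigma^4 = 625.
I = 1/(2*625) = 1/1250 = 0.000800

0.000800


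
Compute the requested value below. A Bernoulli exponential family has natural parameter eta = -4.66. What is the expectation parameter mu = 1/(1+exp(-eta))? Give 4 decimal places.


Dual coordinate (expectation parameter) for Bernoulli:
mu = 1/(1+exp(-eta)).
eta = -4.66.
exp(-eta) = exp(4.66) = 105.636082.
mu = 1/(1+105.636082) = 0.0094

0.0094


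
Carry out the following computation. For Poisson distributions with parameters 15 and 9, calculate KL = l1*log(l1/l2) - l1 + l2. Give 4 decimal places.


KL divergence for Poisson:
KL = l1*log(l1/l2) - l1 + l2.
l1 = 15, l2 = 9.
log(15/9) = 0.510826.
l1*log(l1/l2) = 15 * 0.510826 = 7.662384.
KL = 7.662384 - 15 + 9 = 1.6624

1.6624


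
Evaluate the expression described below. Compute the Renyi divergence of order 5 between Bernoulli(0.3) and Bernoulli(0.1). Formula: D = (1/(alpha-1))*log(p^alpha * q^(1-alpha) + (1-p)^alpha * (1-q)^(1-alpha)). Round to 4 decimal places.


Renyi divergence of order alpha between Bernoulli distributions:
D = (1/(alpha-1))*log(p^alpha * q^(1-alpha) + (1-p)^alpha * (1-q)^(1-alpha)).
alpha = 5, p = 0.3, q = 0.1.
p^alpha * q^(1-alpha) = 0.3^5 * 0.1^-4 = 24.3.
(1-p)^alpha * (1-q)^(1-alpha) = 0.7^5 * 0.9^-4 = 0.256165.
sum = 24.3 + 0.256165 = 24.556165.
D = (1/4)*log(24.556165) = 0.8002

0.8002


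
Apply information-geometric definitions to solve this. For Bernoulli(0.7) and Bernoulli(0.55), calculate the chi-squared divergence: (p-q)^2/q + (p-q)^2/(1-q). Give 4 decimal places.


Chi-squared divergence between Bernoulli distributions:
chi^2 = (p-q)^2/q + (p-q)^2/(1-q).
p = 0.7, q = 0.55, p-q = 0.15.
(p-q)^2 = 0.0225.
term1 = 0.0225/0.55 = 0.040909.
term2 = 0.0225/0.45 = 0.05.
chi^2 = 0.040909 + 0.05 = 0.0909

0.0909


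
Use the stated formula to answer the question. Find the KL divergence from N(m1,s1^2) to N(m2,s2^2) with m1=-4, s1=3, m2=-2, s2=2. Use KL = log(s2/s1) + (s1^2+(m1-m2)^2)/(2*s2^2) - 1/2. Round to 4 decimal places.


KL divergence between normal distributions:
KL = log(s2/s1) + (s1^2 + (m1-m2)^2)/(2*s2^2) - 1/2.
log(2/3) = -0.405465.
(3^2 + (-4--2)^2)/(2*2^2) = (9 + 4)/8 = 1.625.
KL = -0.405465 + 1.625 - 0.5 = 0.7195

0.7195


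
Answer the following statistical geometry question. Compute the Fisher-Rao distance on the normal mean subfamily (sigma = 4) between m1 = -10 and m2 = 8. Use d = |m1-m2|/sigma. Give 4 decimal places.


On the fixed-variance normal subfamily, geodesic distance = |m1-m2|/sigma.
|-10 - 8| = 18.
sigma = 4.
d = 18/4 = 4.5000

4.5000


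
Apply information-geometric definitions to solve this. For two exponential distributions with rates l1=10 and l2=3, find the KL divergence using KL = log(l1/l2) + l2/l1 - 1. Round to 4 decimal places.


KL divergence for exponential family:
KL = log(l1/l2) + l2/l1 - 1.
log(10/3) = 1.203973.
3/10 = 0.3.
KL = 1.203973 + 0.3 - 1 = 0.5040

0.5040


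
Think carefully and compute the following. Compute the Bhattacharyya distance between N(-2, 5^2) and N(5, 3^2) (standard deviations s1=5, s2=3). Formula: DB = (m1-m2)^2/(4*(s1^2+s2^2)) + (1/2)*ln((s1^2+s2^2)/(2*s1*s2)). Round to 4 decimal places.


Bhattacharyya distance between two Gaussians:
DB = (m1-m2)^2/(4*(s1^2+s2^2)) + (1/2)*ln((s1^2+s2^2)/(2*s1*s2)).
(m1-m2)^2 = (-7)^2 = 49.
s1^2+s2^2 = 25 + 9 = 34.
term1 = 49/136 = 0.360294.
term2 = 0.5*ln(34/30.0) = 0.062582.
DB = 0.360294 + 0.062582 = 0.4229

0.4229


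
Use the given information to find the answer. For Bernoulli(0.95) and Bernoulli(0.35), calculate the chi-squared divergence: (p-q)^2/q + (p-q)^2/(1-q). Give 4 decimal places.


Chi-squared divergence between Bernoulli distributions:
chi^2 = (p-q)^2/q + (p-q)^2/(1-q).
p = 0.95, q = 0.35, p-q = 0.6.
(p-q)^2 = 0.36.
term1 = 0.36/0.35 = 1.028571.
term2 = 0.36/0.65 = 0.553846.
chi^2 = 1.028571 + 0.553846 = 1.5824

1.5824


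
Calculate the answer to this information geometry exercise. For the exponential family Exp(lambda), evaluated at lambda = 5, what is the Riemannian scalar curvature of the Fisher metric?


This family has a single free parameter, so its statistical manifold
is 1-dimensional. The Riemann curvature tensor of any 1-dimensional
Riemannian manifold vanishes identically, so R = 0.

0


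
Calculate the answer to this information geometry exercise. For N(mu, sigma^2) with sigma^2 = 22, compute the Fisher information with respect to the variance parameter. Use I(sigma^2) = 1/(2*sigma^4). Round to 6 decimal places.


Fisher information for variance: I(sigma^2) = 1/(2*sigma^4).
sigma^2 = 22, so sigma^4 = 484.
I = 1/(2*484) = 1/968 = 0.001033

0.001033


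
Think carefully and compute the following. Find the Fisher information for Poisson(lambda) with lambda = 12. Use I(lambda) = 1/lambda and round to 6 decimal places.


Fisher information for Poisson: I(lambda) = 1/lambda.
lambda = 12.
I(lambda) = 1/12 = 0.083333

0.083333


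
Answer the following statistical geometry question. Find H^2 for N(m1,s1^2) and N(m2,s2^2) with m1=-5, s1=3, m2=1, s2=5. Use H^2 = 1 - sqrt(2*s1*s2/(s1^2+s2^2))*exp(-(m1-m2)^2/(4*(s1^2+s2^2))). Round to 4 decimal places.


Squared Hellinger distance for Gaussians:
H^2 = 1 - sqrt(2*s1*s2/(s1^2+s2^2)) * exp(-(m1-m2)^2/(4*(s1^2+s2^2))).
s1^2 = 9, s2^2 = 25, s1^2+s2^2 = 34.
sqrt(2*3*5/(34)) = 0.939336.
(m1-m2)^2 = (-6)^2 = 36.
exp(-36/(4*34)) = exp(-0.264706) = 0.767432.
H^2 = 1 - 0.939336*0.767432 = 0.2791

0.2791


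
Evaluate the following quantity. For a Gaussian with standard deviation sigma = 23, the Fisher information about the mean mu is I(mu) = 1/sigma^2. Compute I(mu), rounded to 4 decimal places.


The Fisher information for the mean of a normal distribution is I(mu) = 1/sigma^2.
sigma = 23, so sigma^2 = 529.
I(mu) = 1/529 = 0.0019

0.0019


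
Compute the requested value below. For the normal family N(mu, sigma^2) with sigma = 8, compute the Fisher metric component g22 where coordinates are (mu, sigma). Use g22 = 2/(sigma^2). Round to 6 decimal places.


For the 2-parameter normal family, the Fisher metric has:
  g11 = 1/sigma^2, g22 = 2/sigma^2.
sigma = 8, sigma^2 = 64.
g22 = 0.031250

0.031250


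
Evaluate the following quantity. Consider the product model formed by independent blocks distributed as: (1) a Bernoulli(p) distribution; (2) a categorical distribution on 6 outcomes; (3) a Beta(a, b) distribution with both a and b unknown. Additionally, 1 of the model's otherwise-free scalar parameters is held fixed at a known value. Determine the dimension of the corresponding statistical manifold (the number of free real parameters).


The dimension of a statistical manifold equals the number of free
(independent) real parameters of the model. For a product of independent
blocks the parameter counts add.
- Bernoulli (p): 1.
- categorical on 6 outcomes (probabilities sum to 1): 6-1 = 5.
- Beta (a, b): 2.
Total = 1 + 5 + 2 = 8.
1 parameter(s) fixed at known values: 8 - 1 = 7.
Dimension = 7

7


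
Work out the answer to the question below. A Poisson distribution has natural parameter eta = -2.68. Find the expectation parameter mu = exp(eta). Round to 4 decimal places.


Expectation parameter for Poisson exponential family:
mu = exp(eta).
eta = -2.68.
mu = exp(-2.68) = 0.0686

0.0686


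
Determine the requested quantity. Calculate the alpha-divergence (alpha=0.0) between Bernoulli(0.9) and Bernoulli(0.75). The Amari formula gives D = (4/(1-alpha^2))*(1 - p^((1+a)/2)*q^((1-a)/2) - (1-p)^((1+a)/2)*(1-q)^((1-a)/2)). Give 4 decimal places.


Amari alpha-divergence:
D = (4/(1-alpha^2))*(1 - p^((1+a)/2)*q^((1-a)/2) - (1-p)^((1+a)/2)*(1-q)^((1-a)/2)).
alpha = 0.0, p = 0.9, q = 0.75.
e1 = (1+alpha)/2 = 0.5, e2 = (1-alpha)/2 = 0.5.
t1 = p^e1 * q^e2 = 0.9^0.5 * 0.75^0.5 = 0.821584.
t2 = (1-p)^e1 * (1-q)^e2 = 0.1^0.5 * 0.25^0.5 = 0.158114.
4/(1-alpha^2) = 4.0.
D = 4.0*(1 - 0.821584 - 0.158114) = 0.0812

0.0812


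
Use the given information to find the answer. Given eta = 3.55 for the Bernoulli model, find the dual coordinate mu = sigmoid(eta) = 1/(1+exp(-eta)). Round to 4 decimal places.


Dual coordinate (expectation parameter) for Bernoulli:
mu = 1/(1+exp(-eta)).
eta = 3.55.
exp(-eta) = exp(-3.55) = 0.028725.
mu = 1/(1+0.028725) = 0.9721

0.9721


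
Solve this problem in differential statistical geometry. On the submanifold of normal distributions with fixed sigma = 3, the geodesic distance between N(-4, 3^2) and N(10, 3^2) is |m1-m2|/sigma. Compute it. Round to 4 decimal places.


On the fixed-variance normal subfamily, geodesic distance = |m1-m2|/sigma.
|-4 - 10| = 14.
sigma = 3.
d = 14/3 = 4.6667

4.6667


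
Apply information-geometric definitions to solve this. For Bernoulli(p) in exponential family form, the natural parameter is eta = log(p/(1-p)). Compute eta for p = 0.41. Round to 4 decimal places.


Natural parameter for Bernoulli: eta = log(p/(1-p)).
p = 0.41, 1-p = 0.59.
p/(1-p) = 0.694915.
eta = log(0.694915) = -0.3640

-0.3640


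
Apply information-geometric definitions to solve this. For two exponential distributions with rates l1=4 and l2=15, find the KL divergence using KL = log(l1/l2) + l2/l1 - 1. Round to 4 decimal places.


KL divergence for exponential family:
KL = log(l1/l2) + l2/l1 - 1.
log(4/15) = -1.321756.
15/4 = 3.75.
KL = -1.321756 + 3.75 - 1 = 1.4282

1.4282


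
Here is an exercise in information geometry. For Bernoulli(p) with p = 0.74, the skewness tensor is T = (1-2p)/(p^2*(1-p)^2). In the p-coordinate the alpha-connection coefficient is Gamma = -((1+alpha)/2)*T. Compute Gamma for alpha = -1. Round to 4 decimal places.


Skewness (Amari-Chentsov) tensor: T = (1-2p)/(p^2*(1-p)^2).
p = 0.74, 1-2p = -0.48, p^2 = 0.5476, (1-p)^2 = 0.0676.
T = -0.48/(0.5476 * 0.0676) = -12.966749.
In the p-coordinate, Gamma^(alpha) = Gamma^(0) - (alpha/2)*T with Gamma^(0) = (1/2)*g'(p) = -T/2,
so Gamma^(alpha) = -((1+alpha)/2)*T.
alpha = -1, -(1+alpha)/2 = 0.0.
Gamma = 0.0 * -12.966749 = 0.0000

0.0000
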